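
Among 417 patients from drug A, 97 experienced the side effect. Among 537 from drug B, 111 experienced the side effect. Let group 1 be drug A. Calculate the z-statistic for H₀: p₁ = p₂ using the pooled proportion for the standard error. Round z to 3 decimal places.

Sample proportions: p̂₁ = 97/417 = 0.23261 and p̂₂ = 111/537 = 0.20670.
Pooled p̂ = (97+111)/(417+537) = 208/954 = 0.21803.
SE = √[p̂(1−p̂)(1/n₁+1/n₂)] = √[0.21803·0.78197·(1/417+1/537)] ≈ 0.026951.
z = (p̂₁ − p̂₂)/SE = (0.23261 − 0.20670)/0.026951 = 0.02591/0.026951 = 0.961.

z = 0.961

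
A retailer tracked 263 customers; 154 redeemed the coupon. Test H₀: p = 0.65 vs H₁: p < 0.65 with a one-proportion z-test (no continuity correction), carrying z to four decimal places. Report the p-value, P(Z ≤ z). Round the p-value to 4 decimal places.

Sample proportion p̂ = 154/263 = 0.58555.
SE₀ = √(0.65·0.35/263) = 0.029411.
Test statistic (full precision, shown to 4 dp): z = (154/263 − 0.65)/SE₀ ≈ -2.1913.
p-value = P(Z ≤ z) with z = -2.1913 → 0.0142.

p-value = 0.0142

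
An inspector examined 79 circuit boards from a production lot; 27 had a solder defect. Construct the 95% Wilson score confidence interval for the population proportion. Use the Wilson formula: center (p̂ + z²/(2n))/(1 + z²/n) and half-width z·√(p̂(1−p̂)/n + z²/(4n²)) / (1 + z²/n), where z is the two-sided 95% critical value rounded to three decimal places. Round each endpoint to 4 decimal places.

Here p̂ = 27/79 = 0.34177 and z = 1.960 (z² = 3.841600).
1 + z²/n = 1.048628.
Adjusted center: (0.34177 + z²/(2n))/1.048628 = 0.34911.
Radicand: p̂(1−p̂)/n + z²/(4n²) = 0.002847645 + 0.000153886 = 0.003001531.
Half-width = 1.960·√0.003001531/1.048628 = 0.10240.
CI: 0.34911 ± 0.10240 = (0.2467, 0.4515).

(0.2467, 0.4515)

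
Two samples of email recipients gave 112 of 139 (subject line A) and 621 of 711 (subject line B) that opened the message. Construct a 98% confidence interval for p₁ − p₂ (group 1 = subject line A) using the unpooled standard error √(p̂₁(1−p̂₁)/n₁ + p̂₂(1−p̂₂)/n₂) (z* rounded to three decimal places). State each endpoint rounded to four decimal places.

(-0.1509, 0.0156)

p̂₁ = 0.80576, p̂₂ = 0.87342, so the observed difference is -0.06766.
Unpooled SE = √(p̂₁(1−p̂₁)/n₁ + p̂₂(1−p̂₂)/n₂) = √(0.001125997 + 0.000155498) = 0.035798.
For 98% confidence, z* = 2.326. Margin of error = 0.08327.
CI: -0.06766 ± 0.08327 = (-0.1509, 0.0156).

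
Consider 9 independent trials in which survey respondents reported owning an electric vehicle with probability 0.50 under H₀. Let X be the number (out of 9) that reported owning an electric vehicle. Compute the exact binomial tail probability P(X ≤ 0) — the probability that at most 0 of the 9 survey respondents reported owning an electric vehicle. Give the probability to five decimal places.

P = 0.00195

X is binomial with n = 9 and p = 0.50.
P(X ≤ 0) = C(9,0)·0.50^0·0.50^9.
= 0.001953 = 0.00195.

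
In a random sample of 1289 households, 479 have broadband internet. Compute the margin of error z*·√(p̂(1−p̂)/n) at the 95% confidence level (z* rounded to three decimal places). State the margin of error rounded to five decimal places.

The sample proportion is 479/1289 = 0.37161.
SE(p̂) = √(0.37161·0.62839/1289) = 0.013460.
For 95% confidence, z* = 1.960.
So ME = 0.02638.

ME = 0.02638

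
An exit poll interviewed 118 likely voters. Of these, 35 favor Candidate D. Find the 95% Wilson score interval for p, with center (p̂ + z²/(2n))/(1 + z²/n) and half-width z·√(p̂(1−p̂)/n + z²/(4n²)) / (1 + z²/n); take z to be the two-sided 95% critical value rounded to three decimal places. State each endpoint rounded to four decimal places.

(0.2217, 0.3844)

Here p̂ = 35/118 = 0.29661 and z = 1.960 (z² = 3.841600).
1 + z²/n = 1.032556.
Adjusted center: (0.29661 + z²/(2n))/1.032556 = 0.30302.
Radicand: p̂(1−p̂)/n + z²/(4n²) = 0.001768073 + 0.000068974 = 0.001837047.
Half-width = 1.960·√0.001837047/1.032556 = 0.08136.
Interval: 0.30302 ± 0.08136 → (0.2217, 0.3844).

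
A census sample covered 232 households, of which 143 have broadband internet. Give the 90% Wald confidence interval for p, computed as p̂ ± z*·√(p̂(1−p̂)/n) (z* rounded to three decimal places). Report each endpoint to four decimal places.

(0.5639, 0.6689)

p̂ = 143/232 = 0.61638.
SE = √(p̂(1−p̂)/n) = √(0.236456/232) = 0.031925.
The 90% critical value is z* = 1.645.
Margin of error: 1.645 × 0.031925 = 0.05252.
So the interval runs from 0.5639 to 0.6689.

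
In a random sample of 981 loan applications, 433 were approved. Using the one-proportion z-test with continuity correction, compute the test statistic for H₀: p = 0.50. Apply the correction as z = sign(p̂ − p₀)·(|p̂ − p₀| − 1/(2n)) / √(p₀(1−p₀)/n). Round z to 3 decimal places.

z = -3.640

Sample proportion p̂ = 433/981 = 0.44139. p̂ − p₀ = -0.058614.
Continuity correction 1/(2n) = 1/1962 = 0.000510.
Corrected numerator: |-0.058614| − 0.000510 = 0.058104.
Under H₀, SE = √(p₀(1−p₀)/n) = √(0.50·0.50/981) = √0.000254842 = 0.015964.
z = −0.058104/0.015964 = -3.640.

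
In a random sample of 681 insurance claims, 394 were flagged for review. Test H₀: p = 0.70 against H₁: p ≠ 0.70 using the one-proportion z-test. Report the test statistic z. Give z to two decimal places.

Sample proportion p̂ = 394/681 = 0.57856.
SE₀ = √(0.70·0.30/681) = 0.017560.
Test statistic: z = -0.12144/0.017560 = -6.92.

z = -6.92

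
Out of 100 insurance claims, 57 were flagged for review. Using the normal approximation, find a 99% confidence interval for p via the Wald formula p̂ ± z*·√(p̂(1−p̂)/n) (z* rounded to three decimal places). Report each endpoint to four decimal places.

(0.4425, 0.6975)

The sample proportion is 57/100 = 0.57000.
SE(p̂) = √(0.57000·0.43000/100) = 0.049508.
For 99% confidence, z* = 2.576.
Margin of error: 2.576 × 0.049508 = 0.12753.
Interval: 0.57000 ± 0.12753 → (0.4425, 0.6975).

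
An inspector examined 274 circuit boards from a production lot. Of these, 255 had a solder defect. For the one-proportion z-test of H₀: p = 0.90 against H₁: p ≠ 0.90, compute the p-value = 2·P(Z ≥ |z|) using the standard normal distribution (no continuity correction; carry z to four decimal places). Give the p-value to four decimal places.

p-value = 0.0907

The sample proportion is 255/274 = 0.93066.
Under H₀, SE = √(p₀(1−p₀)/n) = √(0.90·0.10/274) = √0.000328467 = 0.018124.
Test statistic (full precision, shown to 4 dp): z = (255/274 − 0.90)/SE₀ ≈ 1.6915.
From the standard normal, 2·P(Z ≥ |z|) = 0.0907.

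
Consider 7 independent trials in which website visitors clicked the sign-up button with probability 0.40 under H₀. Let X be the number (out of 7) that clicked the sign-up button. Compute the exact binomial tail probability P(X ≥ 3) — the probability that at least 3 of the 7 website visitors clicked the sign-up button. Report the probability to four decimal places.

X is binomial with n = 7 and p = 0.40.
P(X ≥ 3) = Σ_{j=3}^{7} C(7,j)·0.40^j·0.60^{7−j}.
= 0.290304 + 0.193536 + 0.077414 + 0.017203 + 0.001638 = 0.5801.

P = 0.5801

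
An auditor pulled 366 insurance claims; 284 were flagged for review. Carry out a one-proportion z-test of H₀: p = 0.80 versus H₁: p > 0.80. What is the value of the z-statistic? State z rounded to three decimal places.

With x = 284 successes in n = 366, p̂ = 0.77596.
Under H₀, SE = √(p₀(1−p₀)/n) = √(0.80·0.20/366) = √0.000437158 = 0.020908.
z = (p̂ − p₀)/SE = (0.77596 − 0.80)/0.020908 = -1.150.

z = -1.150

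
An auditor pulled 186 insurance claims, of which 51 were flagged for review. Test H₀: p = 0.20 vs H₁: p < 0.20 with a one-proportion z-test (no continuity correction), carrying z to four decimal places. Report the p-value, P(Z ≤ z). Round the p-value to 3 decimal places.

p-value = 0.994

With x = 51 successes in n = 186, p̂ = 0.27419.
Under H₀, SE = √(p₀(1−p₀)/n) = √(0.20·0.80/186) = √0.000860215 = 0.029329.
z = (p̂ − p₀)/SE = (51/186 − 0.20)/0.029329 ≈ 2.5297.
p-value = P(Z ≤ z) with z = 2.5297 → 0.994.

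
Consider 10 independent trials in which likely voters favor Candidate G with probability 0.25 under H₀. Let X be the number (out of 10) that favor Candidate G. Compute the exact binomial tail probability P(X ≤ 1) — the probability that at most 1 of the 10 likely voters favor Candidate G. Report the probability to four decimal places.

X is binomial with n = 10 and p = 0.25.
P(X ≤ 1) = C(10,0)·0.25^0·0.75^10 + C(10,1)·0.25^1·0.75^9.
= 0.056314 + 0.187712 = 0.2440.

P = 0.2440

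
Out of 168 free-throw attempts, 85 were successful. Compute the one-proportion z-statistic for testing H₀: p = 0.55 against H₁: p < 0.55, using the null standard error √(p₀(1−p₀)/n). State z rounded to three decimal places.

z = -1.148

With x = 85 successes in n = 168, p̂ = 0.50595.
SE₀ = √(0.55·0.45/168) = 0.038382.
z = (p̂ − p₀)/SE = (0.50595 − 0.55)/0.038382 = -1.148.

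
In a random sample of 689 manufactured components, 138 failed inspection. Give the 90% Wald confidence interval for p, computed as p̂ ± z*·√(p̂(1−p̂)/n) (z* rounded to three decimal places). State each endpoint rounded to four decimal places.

Sample proportion p̂ = 138/689 = 0.20029.
Standard error of p̂: √(0.160174/689) = √0.000232473 = 0.015247.
The 90% critical value is z* = 1.645.
Margin = 1.645·0.015247 = 0.02508.
Interval: 0.20029 ± 0.02508 → (0.1752, 0.2254).

(0.1752, 0.2254)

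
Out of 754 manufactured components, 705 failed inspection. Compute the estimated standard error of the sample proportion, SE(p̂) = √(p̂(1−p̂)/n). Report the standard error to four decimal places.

Sample proportion p̂ = 705/754 = 0.93501.
p̂(1−p̂) = 0.93501·0.06499 = 0.060766.
Dividing by n and taking the root: √0.000080592 = 0.0090.

SE = 0.0090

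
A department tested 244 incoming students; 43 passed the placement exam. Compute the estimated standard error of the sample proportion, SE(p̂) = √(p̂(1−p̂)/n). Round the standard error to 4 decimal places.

Sample proportion p̂ = 43/244 = 0.17623.
p̂(1−p̂) = 0.17623·0.82377 = 0.145173.
Dividing by n and taking the root: √0.000594971 = 0.0244.

SE = 0.0244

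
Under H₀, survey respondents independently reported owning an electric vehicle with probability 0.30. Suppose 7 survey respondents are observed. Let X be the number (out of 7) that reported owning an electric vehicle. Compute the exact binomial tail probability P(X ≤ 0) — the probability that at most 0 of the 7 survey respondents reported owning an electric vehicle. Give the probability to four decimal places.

X is binomial with n = 7 and p = 0.30.
P(X ≤ 0) = C(7,0)·0.30^0·0.70^7.
= 0.082354 = 0.0824.

P = 0.0824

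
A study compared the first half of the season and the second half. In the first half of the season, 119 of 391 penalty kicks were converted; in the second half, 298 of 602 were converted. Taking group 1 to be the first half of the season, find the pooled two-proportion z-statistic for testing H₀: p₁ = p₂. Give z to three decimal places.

p̂₁ = 119/391 = 0.30435, p̂₂ = 298/602 = 0.49502.
Pooling: p̂ = 417/993 = 0.41994.
SE = √[p̂(1−p̂)(1/n₁+1/n₂)] = √[0.41994·0.58006·(1/391+1/602)] ≈ 0.032057.
z = -0.19067/0.032057 = -5.948.

z = -5.948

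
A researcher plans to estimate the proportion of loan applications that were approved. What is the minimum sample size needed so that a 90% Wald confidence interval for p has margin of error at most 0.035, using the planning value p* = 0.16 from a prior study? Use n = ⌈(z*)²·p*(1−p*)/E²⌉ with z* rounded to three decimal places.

The 90% critical value is z* = 1.645.
p*(1−p*) = 0.1344.
(z*)²·p*(1−p*)/E² = 2.706025·0.1344/0.001225 = 296.890.
⌈296.890⌉ = 297.

n = 297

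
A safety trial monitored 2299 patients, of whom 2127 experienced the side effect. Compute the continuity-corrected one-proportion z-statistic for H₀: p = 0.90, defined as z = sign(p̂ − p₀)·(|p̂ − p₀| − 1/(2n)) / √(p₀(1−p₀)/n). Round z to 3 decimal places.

z = 3.990

p̂ = 2127/2299 = 0.92518. p̂ − p₀ = 0.025185.
Continuity correction 1/(2n) = 1/4598 = 0.000217.
Corrected numerator: |0.025185| − 0.000217 = 0.024968.
Null standard error: √(0.90·0.10/2299) = √0.000039147 = 0.006257.
z = +0.024968/0.006257 = 3.990.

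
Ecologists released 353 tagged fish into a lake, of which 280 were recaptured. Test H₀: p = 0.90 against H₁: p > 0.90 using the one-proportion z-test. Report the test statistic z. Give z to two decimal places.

The sample proportion is 280/353 = 0.79320.
SE₀ = √(0.90·0.10/353) = 0.015967.
z = (0.79320 − 0.90)/0.015967 = -0.10680/0.015967 = -6.69.

z = -6.69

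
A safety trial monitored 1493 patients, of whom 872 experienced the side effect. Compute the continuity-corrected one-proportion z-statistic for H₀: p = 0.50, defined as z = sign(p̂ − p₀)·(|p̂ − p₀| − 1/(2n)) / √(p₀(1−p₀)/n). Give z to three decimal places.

z = 6.470

p̂ = 872/1493 = 0.58406. p̂ − p₀ = 0.084059.
1/(2n) = 0.000335.
Corrected numerator: |0.084059| − 0.000335 = 0.083724.
SE₀ = √(0.50·0.50/1493) = 0.012940.
z = (+)0.083724/0.012940 = 6.470.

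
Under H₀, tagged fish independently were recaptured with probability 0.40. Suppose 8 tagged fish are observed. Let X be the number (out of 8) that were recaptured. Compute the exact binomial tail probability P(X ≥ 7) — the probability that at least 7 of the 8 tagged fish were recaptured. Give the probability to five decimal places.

X ~ Binomial(n=8, p=0.40).
P(X ≥ 7) = C(8,7)·0.40^7·0.60^1 + C(8,8)·0.40^8·0.60^0.
= 0.007864 + 0.000655 = 0.00852.

P = 0.00852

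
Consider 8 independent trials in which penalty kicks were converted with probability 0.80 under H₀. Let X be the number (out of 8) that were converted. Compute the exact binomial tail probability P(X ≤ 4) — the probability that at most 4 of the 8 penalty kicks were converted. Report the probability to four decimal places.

X is binomial with n = 8 and p = 0.80.
P(X ≤ 4) = Σ_{j=0}^{4} C(8,j)·0.80^j·0.20^{8−j}.
= 0.000003 + 0.000082 + 0.001147 + 0.009175 + 0.045875 = 0.0563.

P = 0.0563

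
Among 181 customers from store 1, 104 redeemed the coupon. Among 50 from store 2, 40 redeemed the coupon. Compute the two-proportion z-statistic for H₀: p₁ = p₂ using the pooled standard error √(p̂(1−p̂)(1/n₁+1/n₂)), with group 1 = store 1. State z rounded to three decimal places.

z = -2.912

p̂₁ = 104/181 = 0.57459, p̂₂ = 40/50 = 0.80000.
Pooling: p̂ = 144/231 = 0.62338.
Pooled SE = √[0.2347782·0.02552486] ≈ 0.077412.
z = (p̂₁ − p̂₂)/SE = (0.57459 − 0.80000)/0.077412 = -0.22541/0.077412 = -2.912.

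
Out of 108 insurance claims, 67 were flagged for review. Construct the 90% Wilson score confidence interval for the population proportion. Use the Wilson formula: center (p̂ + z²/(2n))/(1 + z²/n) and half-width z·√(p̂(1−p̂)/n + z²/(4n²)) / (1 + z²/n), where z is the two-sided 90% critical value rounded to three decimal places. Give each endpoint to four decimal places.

Here p̂ = 67/108 = 0.62037 and z = 1.645 (z² = 2.706025).
Denominator 1 + z²/n = 1 + 2.706025/108 = 1.025056.
Center = (0.62037 + 0.012528)/1.025056 = 0.61743.
Radicand: p̂(1−p̂)/n + z²/(4n²) = 0.002180657 + 0.000058000 = 0.002238657.
Half-width = z·√(radicand)/denom = 1.645·0.047314/1.025056 = 0.07593.
CI: 0.61743 ± 0.07593 = (0.5415, 0.6934).

(0.5415, 0.6934)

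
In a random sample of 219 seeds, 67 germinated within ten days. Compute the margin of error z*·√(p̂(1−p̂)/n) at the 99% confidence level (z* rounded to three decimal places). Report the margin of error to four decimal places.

ME = 0.0802

The sample proportion is 67/219 = 0.30594.
Standard error of p̂: √(0.212339/219) = √0.000969585 = 0.031138.
z* = 2.576 at the 99% level.
So ME = 0.0802.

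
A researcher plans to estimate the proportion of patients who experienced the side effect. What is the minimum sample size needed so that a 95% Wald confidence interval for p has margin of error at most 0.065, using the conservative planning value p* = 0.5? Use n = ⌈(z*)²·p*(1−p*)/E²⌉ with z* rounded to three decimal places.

For 95% confidence, z* = 1.960.
p*(1−p*) = 0.50·0.50 = 0.2500.
(z*)²·p*(1−p*)/E² = 3.841600·0.2500/0.004225 = 227.314.
⌈227.314⌉ = 228.

n = 228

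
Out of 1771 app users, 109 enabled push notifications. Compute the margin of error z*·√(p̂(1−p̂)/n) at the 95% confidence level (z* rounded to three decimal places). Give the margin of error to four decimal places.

ME = 0.0112

With x = 109 successes in n = 1771, p̂ = 0.06155.
SE = √(p̂(1−p̂)/n) = √(0.057759/1771) = 0.005711.
z* = 1.960 at the 95% level.
ME = 1.960·0.005711 = 0.0112.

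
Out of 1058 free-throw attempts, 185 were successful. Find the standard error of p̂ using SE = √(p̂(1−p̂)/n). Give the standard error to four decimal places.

The sample proportion is 185/1058 = 0.17486.
p̂(1−p̂) = 0.144284.
Dividing by n and taking the root: √0.000136374 = 0.0117.

SE = 0.0117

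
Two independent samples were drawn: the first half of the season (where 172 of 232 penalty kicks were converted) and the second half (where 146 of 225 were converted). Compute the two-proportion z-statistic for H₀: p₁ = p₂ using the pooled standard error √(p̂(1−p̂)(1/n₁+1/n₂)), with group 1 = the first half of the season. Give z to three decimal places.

Sample proportions: p̂₁ = 172/232 = 0.74138 and p̂₂ = 146/225 = 0.64889.
Pooling: p̂ = 318/457 = 0.69584.
SE = √[p̂(1−p̂)(1/n₁+1/n₂)] = √[0.69584·0.30416·(1/232+1/225)] ≈ 0.043045.
z = 0.09249/0.043045 = 2.149.

z = 2.149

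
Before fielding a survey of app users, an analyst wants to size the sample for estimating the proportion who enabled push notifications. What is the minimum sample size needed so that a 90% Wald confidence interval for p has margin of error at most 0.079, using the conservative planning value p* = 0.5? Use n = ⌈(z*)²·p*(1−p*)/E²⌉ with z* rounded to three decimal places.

n = 109

For 90% confidence, z* = 1.645.
p*(1−p*) = 0.2500.
Required n before rounding: 2.706025 × 0.2500 / 0.079² = 108.397.
⌈108.397⌉ = 109.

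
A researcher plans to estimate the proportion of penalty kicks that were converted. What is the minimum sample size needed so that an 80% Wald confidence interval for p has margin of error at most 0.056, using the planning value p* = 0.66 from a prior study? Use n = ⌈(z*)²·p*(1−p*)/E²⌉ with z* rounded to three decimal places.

z* = 1.282 at the 80% level.
p*(1−p*) = 0.2244.
Required n before rounding: 1.643524 × 0.2244 / 0.056² = 117.604.
⌈117.604⌉ = 118.

n = 118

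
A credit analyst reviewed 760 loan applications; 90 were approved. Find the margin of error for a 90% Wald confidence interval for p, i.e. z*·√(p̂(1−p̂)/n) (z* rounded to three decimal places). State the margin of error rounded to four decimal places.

Sample proportion p̂ = 90/760 = 0.11842.
SE(p̂) = √(0.11842·0.88158/760) = 0.011720.
The 90% critical value is z* = 1.645.
Margin of error = z*·SE = 1.645 × 0.011720 = 0.0193.

ME = 0.0193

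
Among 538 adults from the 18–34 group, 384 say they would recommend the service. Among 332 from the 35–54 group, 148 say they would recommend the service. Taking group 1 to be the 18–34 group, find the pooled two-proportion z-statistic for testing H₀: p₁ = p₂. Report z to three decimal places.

z = 7.878

p̂₁ = 384/538 = 0.71375, p̂₂ = 148/332 = 0.44578.
Pooling: p̂ = 532/870 = 0.61149.
Pooled SE = √[0.2375690·0.00487078] ≈ 0.034017.
z = 0.26797/0.034017 = 7.878.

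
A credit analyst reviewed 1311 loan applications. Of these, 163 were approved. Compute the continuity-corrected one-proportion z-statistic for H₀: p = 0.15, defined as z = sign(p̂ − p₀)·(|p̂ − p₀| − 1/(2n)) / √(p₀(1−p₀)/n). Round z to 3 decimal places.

z = -2.564

p̂ = 163/1311 = 0.12433. p̂ − p₀ = -0.025667.
Continuity correction 1/(2n) = 1/2622 = 0.000381.
Corrected numerator: |-0.025667| − 0.000381 = 0.025286.
Null standard error: √(0.15·0.85/1311) = √0.000097254 = 0.009862.
z = (−)0.025286/0.009862 = -2.564.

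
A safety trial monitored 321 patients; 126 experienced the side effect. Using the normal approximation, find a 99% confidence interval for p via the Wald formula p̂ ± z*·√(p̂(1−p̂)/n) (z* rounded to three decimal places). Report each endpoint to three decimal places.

(0.322, 0.463)

Sample proportion p̂ = 126/321 = 0.39252.
Standard error of p̂: √(0.238449/321) = √0.000742831 = 0.027255.
For 99% confidence, z* = 2.576.
Margin = 2.576·0.027255 = 0.07021.
CI: 0.39252 ± 0.07021 = (0.322, 0.463).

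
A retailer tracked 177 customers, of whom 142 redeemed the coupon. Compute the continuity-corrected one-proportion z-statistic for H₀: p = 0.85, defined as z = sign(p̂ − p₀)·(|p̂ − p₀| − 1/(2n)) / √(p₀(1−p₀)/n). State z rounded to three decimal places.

The sample proportion is 142/177 = 0.80226. p̂ − p₀ = -0.047740.
Continuity correction 1/(2n) = 1/354 = 0.002825.
Corrected numerator: |-0.047740| − 0.002825 = 0.044915.
Under H₀, SE = √(p₀(1−p₀)/n) = √(0.85·0.15/177) = √0.000720339 = 0.026839.
z = −0.044915/0.026839 = -1.673.

z = -1.673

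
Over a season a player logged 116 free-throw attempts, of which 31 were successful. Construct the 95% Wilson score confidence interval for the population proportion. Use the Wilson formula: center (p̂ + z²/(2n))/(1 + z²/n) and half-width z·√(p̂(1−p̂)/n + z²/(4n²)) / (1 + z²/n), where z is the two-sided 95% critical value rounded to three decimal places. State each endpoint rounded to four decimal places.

(0.1951, 0.3543)

Here p̂ = 31/116 = 0.26724 and z = 1.960 (z² = 3.841600).
1 + z²/n = 1.033117.
Center = (0.26724 + 0.016559)/1.033117 = 0.27470.
Radicand: p̂(1−p̂)/n + z²/(4n²) = 0.001688133 + 0.000071373 = 0.001759506.
Half-width = 1.960·√0.001759506/1.033117 = 0.07958.
So the interval runs from 0.1951 to 0.3543.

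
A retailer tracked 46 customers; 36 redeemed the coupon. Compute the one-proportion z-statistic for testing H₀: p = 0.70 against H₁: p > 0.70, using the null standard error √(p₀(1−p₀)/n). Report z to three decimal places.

z = 1.223

The sample proportion is 36/46 = 0.78261.
Under H₀, SE = √(p₀(1−p₀)/n) = √(0.70·0.30/46) = √0.004565217 = 0.067566.
z = (0.78261 − 0.70)/0.067566 = 0.08261/0.067566 = 1.223.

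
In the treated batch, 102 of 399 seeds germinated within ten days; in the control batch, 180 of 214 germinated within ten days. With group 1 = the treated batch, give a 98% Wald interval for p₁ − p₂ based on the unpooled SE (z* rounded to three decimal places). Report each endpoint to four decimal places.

p̂₁ = 0.25564, p̂₂ = 0.84112, so the observed difference is -0.58548.
Unpooled SE = √(p̂₁(1−p̂₁)/n₁ + p̂₂(1−p̂₂)/n₂) = √(0.000476912 + 0.000624468) = 0.033187.
z* = 2.326 at the 98% level. Margin of error = 0.07719.
Interval: -0.58548 ± 0.07719 → (-0.6627, -0.5083).

(-0.6627, -0.5083)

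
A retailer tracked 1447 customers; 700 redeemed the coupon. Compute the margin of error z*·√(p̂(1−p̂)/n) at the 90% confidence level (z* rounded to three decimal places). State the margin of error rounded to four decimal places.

ME = 0.0216

Sample proportion p̂ = 700/1447 = 0.48376.
SE(p̂) = √(0.48376·0.51624/1447) = 0.013137.
The 90% critical value is z* = 1.645.
ME = 1.645·0.013137 = 0.0216.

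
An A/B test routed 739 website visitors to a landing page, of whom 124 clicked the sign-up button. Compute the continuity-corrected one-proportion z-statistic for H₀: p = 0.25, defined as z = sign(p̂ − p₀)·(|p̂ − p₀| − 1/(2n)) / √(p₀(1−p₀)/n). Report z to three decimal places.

z = -5.118

With x = 124 successes in n = 739, p̂ = 0.16779. p̂ − p₀ = -0.082206.
Continuity correction 1/(2n) = 1/1478 = 0.000677.
Corrected numerator: |-0.082206| − 0.000677 = 0.081529.
Null standard error: √(0.25·0.75/739) = √0.000253721 = 0.015929.
z = (−)0.081529/0.015929 = -5.118.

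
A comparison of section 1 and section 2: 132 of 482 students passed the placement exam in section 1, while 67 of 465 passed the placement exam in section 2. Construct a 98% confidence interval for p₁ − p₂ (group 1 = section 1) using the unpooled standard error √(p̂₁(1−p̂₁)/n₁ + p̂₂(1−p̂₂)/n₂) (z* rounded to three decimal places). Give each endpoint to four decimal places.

p̂₁ = 132/482 = 0.27386, p̂₂ = 67/465 = 0.14409; p̂₁ − p̂₂ = 0.12977.
Unpooled SE = √(p̂₁(1−p̂₁)/n₁ + p̂₂(1−p̂₂)/n₂) = √(0.000412573 + 0.000265216) = 0.026034.
The 98% critical value is z* = 2.326. Margin of error = 0.06056.
So the interval runs from 0.0692 to 0.1903.

(0.0692, 0.1903)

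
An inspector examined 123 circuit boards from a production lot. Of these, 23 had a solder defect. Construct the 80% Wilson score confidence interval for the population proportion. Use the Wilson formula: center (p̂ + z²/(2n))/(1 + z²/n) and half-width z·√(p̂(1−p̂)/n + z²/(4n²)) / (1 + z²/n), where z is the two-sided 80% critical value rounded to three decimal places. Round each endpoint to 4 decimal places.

Here p̂ = 23/123 = 0.18699 and z = 1.282 (z² = 1.643524).
1 + z²/n = 1.013362.
Center = (0.18699 + 0.006681)/1.013362 = 0.19112.
Radicand: p̂(1−p̂)/n + z²/(4n²) = 0.001235983 + 0.000027159 = 0.001263142.
Half-width = z·√(radicand)/denom = 1.282·0.035541/1.013362 = 0.04496.
So the interval runs from 0.1462 to 0.2361.

(0.1462, 0.2361)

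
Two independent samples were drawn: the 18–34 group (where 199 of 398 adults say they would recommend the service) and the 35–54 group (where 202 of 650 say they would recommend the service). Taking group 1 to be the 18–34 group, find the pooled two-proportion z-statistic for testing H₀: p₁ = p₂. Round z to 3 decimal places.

Sample proportions: p̂₁ = 199/398 = 0.50000 and p̂₂ = 202/650 = 0.31077.
Pooled p̂ = (199+202)/(398+650) = 401/1048 = 0.38263.
SE = √[p̂(1−p̂)(1/n₁+1/n₂)] = √[0.38263·0.61737·(1/398+1/650)] ≈ 0.030935.
z = 0.18923/0.030935 = 6.117.

z = 6.117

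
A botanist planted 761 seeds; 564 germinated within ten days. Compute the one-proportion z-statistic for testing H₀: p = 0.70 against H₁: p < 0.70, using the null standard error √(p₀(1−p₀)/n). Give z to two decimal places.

z = 2.48

Sample proportion p̂ = 564/761 = 0.74113.
Null standard error: √(0.70·0.30/761) = √0.000275953 = 0.016612.
Test statistic: z = 0.04113/0.016612 = 2.48.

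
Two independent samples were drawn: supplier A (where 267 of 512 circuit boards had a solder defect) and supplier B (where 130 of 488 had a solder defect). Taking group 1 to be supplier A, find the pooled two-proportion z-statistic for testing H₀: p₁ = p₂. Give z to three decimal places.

Sample proportions: p̂₁ = 267/512 = 0.52148 and p̂₂ = 130/488 = 0.26639.
Pooled p̂ = (267+130)/(512+488) = 397/1000 = 0.39700.
SE = √[p̂(1−p̂)(1/n₁+1/n₂)] = √[0.39700·0.60300·(1/512+1/488)] ≈ 0.030953.
z = (p̂₁ − p̂₂)/SE = (0.52148 − 0.26639)/0.030953 = 0.25509/0.030953 = 8.241.

z = 8.241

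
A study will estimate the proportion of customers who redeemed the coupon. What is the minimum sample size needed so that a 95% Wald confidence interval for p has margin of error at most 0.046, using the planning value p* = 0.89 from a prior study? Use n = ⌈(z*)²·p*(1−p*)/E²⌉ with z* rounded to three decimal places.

For 95% confidence, z* = 1.960.
p*(1−p*) = 0.0979.
(z*)²·p*(1−p*)/E² = 3.841600·0.0979/0.002116 = 177.738.
Rounding up, n = 178.

n = 178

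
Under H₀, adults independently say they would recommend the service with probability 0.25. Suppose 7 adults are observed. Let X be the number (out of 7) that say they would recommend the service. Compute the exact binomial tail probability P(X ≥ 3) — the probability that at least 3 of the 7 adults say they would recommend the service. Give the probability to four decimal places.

P = 0.2436

X ~ Binomial(n=7, p=0.25).
P(X ≥ 3) = Σ_{j=3}^{7} C(7,j)·0.25^j·0.75^{7−j}.
= 0.173035 + 0.057678 + 0.011536 + 0.001282 + 0.000061 = 0.2436.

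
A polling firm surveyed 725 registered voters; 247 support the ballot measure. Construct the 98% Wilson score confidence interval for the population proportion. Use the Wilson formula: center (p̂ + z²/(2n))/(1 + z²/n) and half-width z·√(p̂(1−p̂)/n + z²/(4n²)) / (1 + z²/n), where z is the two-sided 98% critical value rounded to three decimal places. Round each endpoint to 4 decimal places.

p̂ = 247/725 = 0.34069; z = 2.326, so z² = 5.410276.
Denominator 1 + z²/n = 1 + 5.410276/725 = 1.007462.
Center = (0.34069 + 0.003731)/1.007462 = 0.34187.
Radicand: p̂(1−p̂)/n + z²/(4n²) = 0.000309821 + 0.000002573 = 0.000312394.
Half-width = z·√(radicand)/denom = 2.326·0.017675/1.007462 = 0.04081.
Interval: 0.34187 ± 0.04081 → (0.3011, 0.3827).

(0.3011, 0.3827)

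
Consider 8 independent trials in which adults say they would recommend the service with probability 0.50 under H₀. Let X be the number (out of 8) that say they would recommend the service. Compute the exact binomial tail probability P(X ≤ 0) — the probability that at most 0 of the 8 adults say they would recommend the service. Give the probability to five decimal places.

P = 0.00391

X ~ Binomial(n=8, p=0.50).
P(X ≤ 0) = C(8,0)·0.50^0·0.50^8.
= 0.003906 = 0.00391.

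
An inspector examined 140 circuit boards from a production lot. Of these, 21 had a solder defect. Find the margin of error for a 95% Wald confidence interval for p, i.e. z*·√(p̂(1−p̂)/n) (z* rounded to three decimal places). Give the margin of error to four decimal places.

ME = 0.0591

Sample proportion p̂ = 21/140 = 0.15000.
SE = √(p̂(1−p̂)/n) = √(0.127500/140) = 0.030178.
For 95% confidence, z* = 1.960.
So ME = 0.0591.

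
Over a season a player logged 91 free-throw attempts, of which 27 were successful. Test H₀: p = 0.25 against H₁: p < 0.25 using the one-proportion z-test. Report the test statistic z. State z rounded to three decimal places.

The sample proportion is 27/91 = 0.29670.
Under H₀, SE = √(p₀(1−p₀)/n) = √(0.25·0.75/91) = √0.002060440 = 0.045392.
z = (p̂ − p₀)/SE = (0.29670 − 0.25)/0.045392 = 1.029.

z = 1.029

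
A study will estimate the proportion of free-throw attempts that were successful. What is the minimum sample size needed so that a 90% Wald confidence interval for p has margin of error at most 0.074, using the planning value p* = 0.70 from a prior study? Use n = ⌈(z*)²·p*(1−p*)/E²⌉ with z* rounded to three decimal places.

The 90% critical value is z* = 1.645.
p*(1−p*) = 0.70·0.30 = 0.2100.
(z*)²·p*(1−p*)/E² = 2.706025·0.2100/0.005476 = 103.774.
⌈103.774⌉ = 104.

n = 104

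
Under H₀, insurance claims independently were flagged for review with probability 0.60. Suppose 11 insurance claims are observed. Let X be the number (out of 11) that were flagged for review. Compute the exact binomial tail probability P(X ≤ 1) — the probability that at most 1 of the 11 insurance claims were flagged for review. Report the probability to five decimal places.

P = 0.00073

X is binomial with n = 11 and p = 0.60.
P(X ≤ 1) = C(11,0)·0.60^0·0.40^11 + C(11,1)·0.60^1·0.40^10.
= 0.000042 + 0.000692 = 0.00073.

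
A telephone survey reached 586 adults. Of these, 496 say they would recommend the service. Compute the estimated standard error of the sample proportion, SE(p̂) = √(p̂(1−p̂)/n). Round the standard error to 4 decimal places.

The sample proportion is 496/586 = 0.84642.
p̂(1−p̂) = 0.129993.
SE = √(0.129993/586) = √0.000221831 = 0.0149.

SE = 0.0149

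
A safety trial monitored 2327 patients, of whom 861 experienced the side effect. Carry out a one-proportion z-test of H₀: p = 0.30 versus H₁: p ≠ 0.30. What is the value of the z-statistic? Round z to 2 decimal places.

p̂ = 861/2327 = 0.37000.
Under H₀, SE = √(p₀(1−p₀)/n) = √(0.30·0.70/2327) = √0.000090245 = 0.009500.
z = (0.37000 − 0.30)/0.009500 = 0.07000/0.009500 = 7.37.

z = 7.37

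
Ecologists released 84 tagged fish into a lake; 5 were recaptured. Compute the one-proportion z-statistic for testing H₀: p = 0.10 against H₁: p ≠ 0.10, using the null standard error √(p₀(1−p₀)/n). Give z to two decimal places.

z = -1.24

p̂ = 5/84 = 0.05952.
SE₀ = √(0.10·0.90/84) = 0.032733.
z = (0.05952 − 0.10)/0.032733 = -0.04048/0.032733 = -1.24.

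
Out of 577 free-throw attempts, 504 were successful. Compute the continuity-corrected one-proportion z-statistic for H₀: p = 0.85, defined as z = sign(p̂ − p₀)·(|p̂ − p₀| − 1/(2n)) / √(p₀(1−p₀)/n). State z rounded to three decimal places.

z = 1.521

p̂ = 504/577 = 0.87348. p̂ − p₀ = 0.023484.
Continuity correction 1/(2n) = 1/1154 = 0.000867.
Corrected numerator: |0.023484| − 0.000867 = 0.022617.
Null standard error: √(0.85·0.15/577) = √0.000220971 = 0.014865.
z = +0.022617/0.014865 = 1.521.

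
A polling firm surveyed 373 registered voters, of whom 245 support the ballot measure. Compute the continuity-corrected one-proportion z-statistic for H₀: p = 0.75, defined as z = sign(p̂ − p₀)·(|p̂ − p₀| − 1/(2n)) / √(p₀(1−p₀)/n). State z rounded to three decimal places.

z = -4.095

With x = 245 successes in n = 373, p̂ = 0.65684. p̂ − p₀ = -0.093164.
1/(2n) = 0.001340.
Corrected numerator: |-0.093164| − 0.001340 = 0.091824.
Under H₀, SE = √(p₀(1−p₀)/n) = √(0.75·0.25/373) = √0.000502681 = 0.022421.
z = −0.091824/0.022421 = -4.095.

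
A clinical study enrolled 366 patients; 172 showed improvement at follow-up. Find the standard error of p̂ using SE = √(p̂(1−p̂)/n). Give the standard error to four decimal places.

The sample proportion is 172/366 = 0.46995.
p̂(1−p̂) = 0.46995·0.53005 = 0.249097.
SE = √(0.249097/366) = √0.000680593 = 0.0261.

SE = 0.0261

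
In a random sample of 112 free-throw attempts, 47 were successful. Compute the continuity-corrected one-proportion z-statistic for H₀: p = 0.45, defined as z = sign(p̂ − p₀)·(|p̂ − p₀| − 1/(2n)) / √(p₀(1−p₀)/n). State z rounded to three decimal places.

p̂ = 47/112 = 0.41964. p̂ − p₀ = -0.030357.
Continuity correction 1/(2n) = 1/224 = 0.004464.
Corrected numerator: |-0.030357| − 0.004464 = 0.025893.
SE₀ = √(0.45·0.55/112) = 0.047009.
z = (−)0.025893/0.047009 = -0.551.

z = -0.551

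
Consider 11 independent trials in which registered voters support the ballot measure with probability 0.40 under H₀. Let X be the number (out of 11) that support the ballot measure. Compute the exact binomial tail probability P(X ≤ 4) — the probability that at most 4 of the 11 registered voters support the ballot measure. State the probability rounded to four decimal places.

P = 0.5328

X ~ Binomial(n=11, p=0.40).
P(X ≤ 4) = Σ_{j=0}^{4} C(11,j)·0.40^j·0.60^{11−j}.
= 0.003628 + 0.026605 + 0.088684 + 0.177367 + 0.236490 = 0.5328.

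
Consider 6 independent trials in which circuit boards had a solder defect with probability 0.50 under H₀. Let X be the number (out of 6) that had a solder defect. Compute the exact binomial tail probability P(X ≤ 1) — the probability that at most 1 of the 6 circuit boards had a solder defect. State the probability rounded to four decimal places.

X ~ Binomial(n=6, p=0.50).
P(X ≤ 1) = C(6,0)·0.50^0·0.50^6 + C(6,1)·0.50^1·0.50^5.
= 0.015625 + 0.093750 = 0.1094.

P = 0.1094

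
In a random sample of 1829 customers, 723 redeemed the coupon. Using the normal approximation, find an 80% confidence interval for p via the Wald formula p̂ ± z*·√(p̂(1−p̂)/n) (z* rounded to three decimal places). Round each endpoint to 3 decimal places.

(0.381, 0.410)

The sample proportion is 723/1829 = 0.39530.
SE(p̂) = √(0.39530·0.60470/1829) = 0.011432.
z* = 1.282 at the 80% level.
Margin = 1.282·0.011432 = 0.01466.
Interval: 0.39530 ± 0.01466 → (0.381, 0.410).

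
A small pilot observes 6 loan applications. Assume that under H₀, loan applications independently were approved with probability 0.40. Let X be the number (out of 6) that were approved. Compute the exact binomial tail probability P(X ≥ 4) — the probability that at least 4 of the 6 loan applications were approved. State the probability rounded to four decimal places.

P = 0.1792

X is binomial with n = 6 and p = 0.40.
P(X ≥ 4) = C(6,4)·0.40^4·0.60^2 + C(6,5)·0.40^5·0.60^1 + C(6,6)·0.40^6·0.60^0.
= 0.138240 + 0.036864 + 0.004096 = 0.1792.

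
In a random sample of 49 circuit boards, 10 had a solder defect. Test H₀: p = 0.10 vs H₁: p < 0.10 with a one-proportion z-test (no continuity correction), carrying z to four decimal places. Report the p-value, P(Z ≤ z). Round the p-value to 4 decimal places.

p-value = 0.9924

Sample proportion p̂ = 10/49 = 0.20408.
SE₀ = √(0.10·0.90/49) = 0.042857.
Test statistic (full precision, shown to 4 dp): z = (10/49 − 0.10)/SE₀ ≈ 2.4286.
From the standard normal, P(Z ≤ z) = 0.9924.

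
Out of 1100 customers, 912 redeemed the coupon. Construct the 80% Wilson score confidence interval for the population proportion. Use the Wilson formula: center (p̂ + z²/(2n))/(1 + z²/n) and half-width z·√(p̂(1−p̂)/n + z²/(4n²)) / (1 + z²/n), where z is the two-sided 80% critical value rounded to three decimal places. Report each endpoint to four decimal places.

Here p̂ = 912/1100 = 0.82909 and z = 1.282 (z² = 1.643524).
Denominator 1 + z²/n = 1 + 1.643524/1100 = 1.001494.
Center = (0.82909 + 0.000747)/1.001494 = 0.82860.
Radicand: p̂(1−p̂)/n + z²/(4n²) = 0.000128817 + 0.000000340 = 0.000129157.
Half-width = 1.282·√0.000129157/1.001494 = 0.01455.
Interval: 0.82860 ± 0.01455 → (0.8141, 0.8431).

(0.8141, 0.8431)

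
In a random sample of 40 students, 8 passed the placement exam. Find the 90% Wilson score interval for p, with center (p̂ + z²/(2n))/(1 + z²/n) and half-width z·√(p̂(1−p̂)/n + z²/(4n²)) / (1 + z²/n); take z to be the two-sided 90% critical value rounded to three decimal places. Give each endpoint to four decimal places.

Here p̂ = 8/40 = 0.20000 and z = 1.645 (z² = 2.706025).
1 + z²/n = 1.067651.
Adjusted center: (0.20000 + z²/(2n))/1.067651 = 0.21901.
Radicand: p̂(1−p̂)/n + z²/(4n²) = 0.004000000 + 0.000422816 = 0.004422816.
Half-width = z·√(radicand)/denom = 1.645·0.066504/1.067651 = 0.10247.
CI: 0.21901 ± 0.10247 = (0.1165, 0.3215).

(0.1165, 0.3215)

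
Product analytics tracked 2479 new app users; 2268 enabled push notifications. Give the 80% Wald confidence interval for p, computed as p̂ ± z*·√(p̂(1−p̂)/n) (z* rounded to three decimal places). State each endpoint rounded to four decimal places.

p̂ = 2268/2479 = 0.91489.
SE(p̂) = √(0.91489·0.08511/2479) = 0.005605.
The 80% critical value is z* = 1.282.
Margin of error: 1.282 × 0.005605 = 0.00719.
So the interval runs from 0.9077 to 0.9221.

(0.9077, 0.9221)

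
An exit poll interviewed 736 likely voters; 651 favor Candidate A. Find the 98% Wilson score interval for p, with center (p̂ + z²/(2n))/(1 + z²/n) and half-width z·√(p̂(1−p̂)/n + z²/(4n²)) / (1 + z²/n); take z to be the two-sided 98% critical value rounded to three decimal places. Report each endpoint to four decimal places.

(0.8543, 0.9092)

p̂ = 651/736 = 0.88451; z = 2.326, so z² = 5.410276.
Denominator 1 + z²/n = 1 + 5.410276/736 = 1.007351.
Adjusted center: (0.88451 + z²/(2n))/1.007351 = 0.88170.
Radicand: p̂(1−p̂)/n + z²/(4n²) = 0.000138793 + 0.000002497 = 0.000141290.
Half-width = z·√(radicand)/denom = 2.326·0.011887/1.007351 = 0.02745.
So the interval runs from 0.8543 to 0.9092.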